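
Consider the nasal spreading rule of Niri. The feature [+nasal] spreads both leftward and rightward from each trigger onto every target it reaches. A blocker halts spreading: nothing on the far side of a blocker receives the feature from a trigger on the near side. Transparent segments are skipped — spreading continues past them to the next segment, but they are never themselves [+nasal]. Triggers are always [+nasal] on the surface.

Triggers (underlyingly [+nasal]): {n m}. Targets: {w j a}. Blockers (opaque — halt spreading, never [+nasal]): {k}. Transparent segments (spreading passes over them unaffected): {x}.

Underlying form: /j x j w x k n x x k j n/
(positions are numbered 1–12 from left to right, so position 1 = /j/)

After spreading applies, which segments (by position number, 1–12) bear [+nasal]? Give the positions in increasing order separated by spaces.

From /n/ at 7 rightward: 8 /x/ transparent; 9 /x/ transparent; 10 /k/ blocks.
From /n/ at 7 leftward: 6 /k/ blocks.
From /n/ at 12 rightward: word edge.
From /n/ at 12 leftward: 11 /j/ → [+nasal]; 10 /k/ blocks.
Targets with no active source: positions 1 3 4 stay [-nasal].

7 11 12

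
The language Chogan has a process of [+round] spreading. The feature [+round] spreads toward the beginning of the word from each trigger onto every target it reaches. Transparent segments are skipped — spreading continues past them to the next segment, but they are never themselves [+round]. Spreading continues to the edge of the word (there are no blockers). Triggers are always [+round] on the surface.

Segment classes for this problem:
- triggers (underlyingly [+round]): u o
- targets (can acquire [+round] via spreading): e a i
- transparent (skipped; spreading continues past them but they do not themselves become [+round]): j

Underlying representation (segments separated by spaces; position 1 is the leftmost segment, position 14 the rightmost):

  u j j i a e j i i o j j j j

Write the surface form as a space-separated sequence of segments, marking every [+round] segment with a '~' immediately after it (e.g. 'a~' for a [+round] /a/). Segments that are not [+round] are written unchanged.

u~ j j i~ a~ e~ j i~ i~ o~ j j j j

From /u/ at 1 leftward: word edge.
From /o/ at 10 leftward: 9 /i/ → [+round]; 8 /i/ → [+round]; 7 /j/ transparent; 6 /e/ → [+round]; 5 /a/ → [+round]; 4 /i/ → [+round]; 3 /j/ transparent; 2 /j/ transparent; 1 /u/ is itself a trigger — this domain ends here.
[+round] positions on the surface: 1 4 5 6 8 9 10.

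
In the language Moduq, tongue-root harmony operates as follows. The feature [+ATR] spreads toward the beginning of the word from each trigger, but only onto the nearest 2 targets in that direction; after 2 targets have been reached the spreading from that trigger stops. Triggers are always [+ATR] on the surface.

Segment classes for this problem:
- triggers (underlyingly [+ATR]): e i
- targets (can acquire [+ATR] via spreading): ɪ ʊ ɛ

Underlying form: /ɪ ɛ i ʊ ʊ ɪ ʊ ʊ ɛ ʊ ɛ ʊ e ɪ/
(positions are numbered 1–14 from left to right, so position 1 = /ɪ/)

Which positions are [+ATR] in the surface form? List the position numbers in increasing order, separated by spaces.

From /i/ at 3 leftward: 2 /ɛ/ → [+ATR]; 1 /ɪ/ → [+ATR]; bound reached.
From /e/ at 13 leftward: 12 /ʊ/ → [+ATR]; 11 /ɛ/ → [+ATR]; bound reached.
Targets with no active source: positions 4 5 6 7 8 9 10 14 stay [-ATR].

1 2 3 11 12 13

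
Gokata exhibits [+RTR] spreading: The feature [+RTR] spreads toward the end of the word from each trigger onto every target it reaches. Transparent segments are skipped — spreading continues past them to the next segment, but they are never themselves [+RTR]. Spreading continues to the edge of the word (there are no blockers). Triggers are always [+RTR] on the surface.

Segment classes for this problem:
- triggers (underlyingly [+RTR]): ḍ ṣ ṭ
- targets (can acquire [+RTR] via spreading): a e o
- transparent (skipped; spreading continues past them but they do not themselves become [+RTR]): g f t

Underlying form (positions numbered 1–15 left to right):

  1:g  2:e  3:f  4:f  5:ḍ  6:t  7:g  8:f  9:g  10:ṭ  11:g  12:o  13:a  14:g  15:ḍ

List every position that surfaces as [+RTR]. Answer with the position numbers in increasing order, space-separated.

From /ḍ/ at 5 rightward: 6 /t/ transparent; 7 /g/ transparent; 8 /f/ transparent; 9 /g/ transparent; 10 /ṭ/ is itself a trigger — this domain ends here.
From /ṭ/ at 10 rightward: 11 /g/ transparent; 12 /o/ → [+RTR]; 13 /a/ → [+RTR]; 14 /g/ transparent; 15 /ḍ/ is itself a trigger — this domain ends here.
From /ḍ/ at 15 rightward: word edge.
Target with no active source: position 2 stays [-emphatic].

5 10 12 13 15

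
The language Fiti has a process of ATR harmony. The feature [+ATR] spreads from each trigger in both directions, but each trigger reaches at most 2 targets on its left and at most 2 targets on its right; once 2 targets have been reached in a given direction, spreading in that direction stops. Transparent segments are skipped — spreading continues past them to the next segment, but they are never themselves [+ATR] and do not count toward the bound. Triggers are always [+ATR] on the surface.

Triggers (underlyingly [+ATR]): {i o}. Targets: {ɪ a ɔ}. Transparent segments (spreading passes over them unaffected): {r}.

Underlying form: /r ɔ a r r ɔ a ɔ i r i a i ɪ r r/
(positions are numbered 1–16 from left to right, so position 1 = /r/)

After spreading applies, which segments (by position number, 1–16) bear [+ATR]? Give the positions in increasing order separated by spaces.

From /i/ at 9 rightward: 10 /r/ transparent; 11 /i/ is itself a trigger — this domain ends here.
From /i/ at 9 leftward: 8 /ɔ/ → [+ATR]; 7 /a/ → [+ATR]; bound reached.
From /i/ at 11 rightward: 12 /a/ → [+ATR]; 13 /i/ is itself a trigger — this domain ends here.
From /i/ at 11 leftward: 10 /r/ transparent; 9 /i/ is itself a trigger — this domain ends here.
From /i/ at 13 rightward: 14 /ɪ/ → [+ATR]; 15 /r/ transparent; 16 /r/ transparent; word edge.
From /i/ at 13 leftward: 12 /a/ → [+ATR]; 11 /i/ is itself a trigger — this domain ends here.
Targets with no active source: positions 2 3 6 stay [-ATR].

7 8 9 11 12 13 14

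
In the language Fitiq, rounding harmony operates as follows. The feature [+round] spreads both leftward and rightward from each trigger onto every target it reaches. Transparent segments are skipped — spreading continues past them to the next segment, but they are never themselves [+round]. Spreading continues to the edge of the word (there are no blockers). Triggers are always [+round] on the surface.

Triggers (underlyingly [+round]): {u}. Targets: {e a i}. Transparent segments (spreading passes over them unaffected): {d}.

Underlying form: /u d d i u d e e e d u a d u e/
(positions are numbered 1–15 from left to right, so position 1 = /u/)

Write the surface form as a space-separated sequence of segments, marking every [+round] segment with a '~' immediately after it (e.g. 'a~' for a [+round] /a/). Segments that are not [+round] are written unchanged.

From /u/ at 1 rightward: 2 /d/ transparent; 3 /d/ transparent; 4 /i/ → [+round]; 5 /u/ is itself a trigger — this domain ends here.
From /u/ at 1 leftward: word edge.
From /u/ at 5 rightward: 6 /d/ transparent; 7 /e/ → [+round]; 8 /e/ → [+round]; 9 /e/ → [+round]; 10 /d/ transparent; 11 /u/ is itself a trigger — this domain ends here.
From /u/ at 5 leftward: 4 /i/ → [+round]; 3 /d/ transparent; 2 /d/ transparent; 1 /u/ is itself a trigger — this domain ends here.
From /u/ at 11 rightward: 12 /a/ → [+round]; 13 /d/ transparent; 14 /u/ is itself a trigger — this domain ends here.
From /u/ at 11 leftward: 10 /d/ transparent; 9 /e/ → [+round]; 8 /e/ → [+round]; 7 /e/ → [+round]; 6 /d/ transparent; 5 /u/ is itself a trigger — this domain ends here.
From /u/ at 14 rightward: 15 /e/ → [+round]; word edge.
From /u/ at 14 leftward: 13 /d/ transparent; 12 /a/ → [+round]; 11 /u/ is itself a trigger — this domain ends here.
[+round] positions on the surface: 1 4 5 7 8 9 11 12 14 15.

u~ d d i~ u~ d e~ e~ e~ d u~ a~ d u~ e~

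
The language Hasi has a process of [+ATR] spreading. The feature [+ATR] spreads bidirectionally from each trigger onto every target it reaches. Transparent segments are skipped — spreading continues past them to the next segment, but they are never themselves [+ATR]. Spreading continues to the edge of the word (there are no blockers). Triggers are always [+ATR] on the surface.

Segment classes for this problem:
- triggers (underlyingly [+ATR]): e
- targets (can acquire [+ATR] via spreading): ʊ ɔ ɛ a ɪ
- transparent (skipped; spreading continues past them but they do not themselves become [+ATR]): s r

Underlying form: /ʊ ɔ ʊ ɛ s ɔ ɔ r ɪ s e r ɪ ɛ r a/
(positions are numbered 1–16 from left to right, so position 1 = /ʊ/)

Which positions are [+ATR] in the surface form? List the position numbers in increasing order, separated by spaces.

From /e/ at 11 rightward: 12 /r/ transparent; 13 /ɪ/ → [+ATR]; 14 /ɛ/ → [+ATR]; 15 /r/ transparent; 16 /a/ → [+ATR]; word edge.
From /e/ at 11 leftward: 10 /s/ transparent; 9 /ɪ/ → [+ATR]; 8 /r/ transparent; 7 /ɔ/ → [+ATR]; 6 /ɔ/ → [+ATR]; 5 /s/ transparent; 4 /ɛ/ → [+ATR]; 3 /ʊ/ → [+ATR]; 2 /ɔ/ → [+ATR]; 1 /ʊ/ → [+ATR]; word edge.

1 2 3 4 6 7 9 11 13 14 16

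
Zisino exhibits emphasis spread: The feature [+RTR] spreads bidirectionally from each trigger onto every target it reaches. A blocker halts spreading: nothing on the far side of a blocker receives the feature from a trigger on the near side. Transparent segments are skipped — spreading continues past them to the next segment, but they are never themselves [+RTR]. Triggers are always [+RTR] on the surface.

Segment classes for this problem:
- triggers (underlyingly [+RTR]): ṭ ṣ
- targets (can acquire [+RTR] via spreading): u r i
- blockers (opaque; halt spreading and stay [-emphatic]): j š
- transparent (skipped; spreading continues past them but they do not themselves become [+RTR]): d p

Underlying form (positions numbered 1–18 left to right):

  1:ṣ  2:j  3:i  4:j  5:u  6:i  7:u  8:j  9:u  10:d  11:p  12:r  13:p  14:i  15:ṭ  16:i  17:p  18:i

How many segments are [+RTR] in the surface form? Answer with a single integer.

7

From /ṣ/ at 1 rightward: 2 /j/ blocks.
From /ṣ/ at 1 leftward: word edge.
From /ṭ/ at 15 rightward: 16 /i/ → [+RTR]; 17 /p/ transparent; 18 /i/ → [+RTR]; word edge.
From /ṭ/ at 15 leftward: 14 /i/ → [+RTR]; 13 /p/ transparent; 12 /r/ → [+RTR]; 11 /p/ transparent; 10 /d/ transparent; 9 /u/ → [+RTR]; 8 /j/ blocks.
Targets with no active source: positions 3 5 6 7 stay [-emphatic].
[+RTR] positions on the surface: 1 9 12 14 15 16 18.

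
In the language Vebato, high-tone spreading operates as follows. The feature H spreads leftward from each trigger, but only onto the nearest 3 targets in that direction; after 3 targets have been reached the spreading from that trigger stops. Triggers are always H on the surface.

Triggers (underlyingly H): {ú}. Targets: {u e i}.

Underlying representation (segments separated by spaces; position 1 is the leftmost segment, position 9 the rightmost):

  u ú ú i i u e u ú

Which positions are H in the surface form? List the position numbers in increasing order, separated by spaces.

From /ú/ at 2 leftward: 1 /u/ → H; word edge.
From /ú/ at 3 leftward: 2 /ú/ is itself a trigger — this domain ends here.
From /ú/ at 9 leftward: 8 /u/ → H; 7 /e/ → H; 6 /u/ → H; bound reached.
Targets with no active source: positions 4 5 stay [-high tone].

1 2 3 6 7 8 9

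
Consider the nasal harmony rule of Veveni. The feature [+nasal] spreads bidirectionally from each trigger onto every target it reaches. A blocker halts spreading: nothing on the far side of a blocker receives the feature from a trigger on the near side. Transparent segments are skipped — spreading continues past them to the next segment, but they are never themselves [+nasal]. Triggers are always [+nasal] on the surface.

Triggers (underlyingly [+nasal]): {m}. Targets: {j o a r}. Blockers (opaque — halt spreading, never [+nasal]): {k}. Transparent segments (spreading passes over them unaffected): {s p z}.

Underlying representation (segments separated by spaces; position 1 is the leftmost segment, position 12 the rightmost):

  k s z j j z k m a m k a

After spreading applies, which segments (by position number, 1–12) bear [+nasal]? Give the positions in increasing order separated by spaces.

8 9 10

From /m/ at 8 rightward: 9 /a/ → [+nasal]; 10 /m/ is itself a trigger — this domain ends here.
From /m/ at 8 leftward: 7 /k/ blocks.
From /m/ at 10 rightward: 11 /k/ blocks.
From /m/ at 10 leftward: 9 /a/ → [+nasal]; 8 /m/ is itself a trigger — this domain ends here.
Targets with no active source: positions 4 5 12 stay [-nasal].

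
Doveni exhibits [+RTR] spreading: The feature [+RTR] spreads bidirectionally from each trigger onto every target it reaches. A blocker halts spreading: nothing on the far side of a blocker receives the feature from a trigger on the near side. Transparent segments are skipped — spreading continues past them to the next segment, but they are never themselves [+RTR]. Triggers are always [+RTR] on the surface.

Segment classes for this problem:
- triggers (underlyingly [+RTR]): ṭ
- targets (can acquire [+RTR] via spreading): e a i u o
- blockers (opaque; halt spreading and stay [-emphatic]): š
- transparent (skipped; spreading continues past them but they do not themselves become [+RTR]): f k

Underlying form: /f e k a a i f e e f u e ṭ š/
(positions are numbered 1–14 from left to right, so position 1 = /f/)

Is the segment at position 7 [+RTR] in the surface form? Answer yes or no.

no

From /ṭ/ at 13 rightward: 14 /š/ blocks.
From /ṭ/ at 13 leftward: 12 /e/ → [+RTR]; 11 /u/ → [+RTR]; 10 /f/ transparent; 9 /e/ → [+RTR]; 8 /e/ → [+RTR]; 7 /f/ transparent; 6 /i/ → [+RTR]; 5 /a/ → [+RTR]; 4 /a/ → [+RTR]; 3 /k/ transparent; 2 /e/ → [+RTR]; 1 /f/ transparent; word edge.
[+RTR] positions on the surface: 2 4 5 6 8 9 11 12 13.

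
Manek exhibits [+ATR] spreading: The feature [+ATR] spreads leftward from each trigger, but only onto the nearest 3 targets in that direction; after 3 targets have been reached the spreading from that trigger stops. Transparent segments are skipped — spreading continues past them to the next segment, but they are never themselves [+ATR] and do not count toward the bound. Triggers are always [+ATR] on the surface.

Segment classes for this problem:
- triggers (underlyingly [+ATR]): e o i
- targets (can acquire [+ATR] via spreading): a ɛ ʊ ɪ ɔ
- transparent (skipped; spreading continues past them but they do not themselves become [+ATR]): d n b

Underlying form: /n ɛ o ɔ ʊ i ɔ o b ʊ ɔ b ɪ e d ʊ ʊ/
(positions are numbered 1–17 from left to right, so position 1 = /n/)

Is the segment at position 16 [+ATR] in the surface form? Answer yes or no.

no

From /o/ at 3 leftward: 2 /ɛ/ → [+ATR]; 1 /n/ transparent; word edge.
From /i/ at 6 leftward: 5 /ʊ/ → [+ATR]; 4 /ɔ/ → [+ATR]; 3 /o/ is itself a trigger — this domain ends here.
From /o/ at 8 leftward: 7 /ɔ/ → [+ATR]; 6 /i/ is itself a trigger — this domain ends here.
From /e/ at 14 leftward: 13 /ɪ/ → [+ATR]; 12 /b/ transparent; 11 /ɔ/ → [+ATR]; 10 /ʊ/ → [+ATR]; bound reached.
Targets with no active source: positions 16 17 stay [-ATR].
[+ATR] positions on the surface: 2 3 4 5 6 7 8 10 11 13 14.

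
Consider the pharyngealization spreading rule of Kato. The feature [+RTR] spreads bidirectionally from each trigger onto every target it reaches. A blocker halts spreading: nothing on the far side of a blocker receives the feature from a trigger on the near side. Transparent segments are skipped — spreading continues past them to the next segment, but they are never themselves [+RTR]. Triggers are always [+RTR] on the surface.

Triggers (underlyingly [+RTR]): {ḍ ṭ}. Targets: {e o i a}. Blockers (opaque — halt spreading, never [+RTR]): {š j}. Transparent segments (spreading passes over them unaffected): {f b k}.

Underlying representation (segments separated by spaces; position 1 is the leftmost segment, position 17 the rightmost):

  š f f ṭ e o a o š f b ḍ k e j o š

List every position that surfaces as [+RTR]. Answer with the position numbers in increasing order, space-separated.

From /ṭ/ at 4 rightward: 5 /e/ → [+RTR]; 6 /o/ → [+RTR]; 7 /a/ → [+RTR]; 8 /o/ → [+RTR]; 9 /š/ blocks.
From /ṭ/ at 4 leftward: 3 /f/ transparent; 2 /f/ transparent; 1 /š/ blocks.
From /ḍ/ at 12 rightward: 13 /k/ transparent; 14 /e/ → [+RTR]; 15 /j/ blocks.
From /ḍ/ at 12 leftward: 11 /b/ transparent; 10 /f/ transparent; 9 /š/ blocks.
Target with no active source: position 16 stays [-emphatic].

4 5 6 7 8 12 14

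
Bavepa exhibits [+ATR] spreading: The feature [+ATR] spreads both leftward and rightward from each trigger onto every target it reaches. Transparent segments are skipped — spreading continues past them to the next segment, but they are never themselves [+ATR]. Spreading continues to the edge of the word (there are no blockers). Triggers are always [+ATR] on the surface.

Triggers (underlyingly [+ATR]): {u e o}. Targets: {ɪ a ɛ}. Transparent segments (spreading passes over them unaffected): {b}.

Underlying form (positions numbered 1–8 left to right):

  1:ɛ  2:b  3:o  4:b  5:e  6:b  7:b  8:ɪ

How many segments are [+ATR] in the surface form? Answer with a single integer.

4

From /o/ at 3 rightward: 4 /b/ transparent; 5 /e/ is itself a trigger — this domain ends here.
From /o/ at 3 leftward: 2 /b/ transparent; 1 /ɛ/ → [+ATR]; word edge.
From /e/ at 5 rightward: 6 /b/ transparent; 7 /b/ transparent; 8 /ɪ/ → [+ATR]; word edge.
From /e/ at 5 leftward: 4 /b/ transparent; 3 /o/ is itself a trigger — this domain ends here.
[+ATR] positions on the surface: 1 3 5 8.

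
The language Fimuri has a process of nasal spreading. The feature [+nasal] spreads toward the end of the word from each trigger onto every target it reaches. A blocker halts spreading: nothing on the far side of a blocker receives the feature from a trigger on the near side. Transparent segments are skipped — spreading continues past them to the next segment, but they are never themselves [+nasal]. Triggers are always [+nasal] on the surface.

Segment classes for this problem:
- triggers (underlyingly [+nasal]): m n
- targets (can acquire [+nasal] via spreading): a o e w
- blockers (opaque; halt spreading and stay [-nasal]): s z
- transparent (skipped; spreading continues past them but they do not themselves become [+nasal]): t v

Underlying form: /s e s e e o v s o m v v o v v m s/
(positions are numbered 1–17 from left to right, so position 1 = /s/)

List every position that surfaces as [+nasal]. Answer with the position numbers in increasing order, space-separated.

10 13 16

From /m/ at 10 rightward: 11 /v/ transparent; 12 /v/ transparent; 13 /o/ → [+nasal]; 14 /v/ transparent; 15 /v/ transparent; 16 /m/ is itself a trigger — this domain ends here.
From /m/ at 16 rightward: 17 /s/ blocks.
Targets with no active source: positions 2 4 5 6 9 stay [-nasal].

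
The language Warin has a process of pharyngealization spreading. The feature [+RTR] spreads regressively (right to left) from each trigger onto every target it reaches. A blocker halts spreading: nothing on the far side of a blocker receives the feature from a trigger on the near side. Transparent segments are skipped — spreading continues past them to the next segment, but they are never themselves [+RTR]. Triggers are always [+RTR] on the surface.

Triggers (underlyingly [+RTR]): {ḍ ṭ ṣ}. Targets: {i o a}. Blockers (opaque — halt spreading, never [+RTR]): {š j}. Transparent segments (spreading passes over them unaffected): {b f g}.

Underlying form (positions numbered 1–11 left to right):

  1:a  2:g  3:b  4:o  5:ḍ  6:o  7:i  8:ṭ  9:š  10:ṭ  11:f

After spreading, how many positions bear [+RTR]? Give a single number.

From /ḍ/ at 5 leftward: 4 /o/ → [+RTR]; 3 /b/ transparent; 2 /g/ transparent; 1 /a/ → [+RTR]; word edge.
From /ṭ/ at 8 leftward: 7 /i/ → [+RTR]; 6 /o/ → [+RTR]; 5 /ḍ/ is itself a trigger — this domain ends here.
From /ṭ/ at 10 leftward: 9 /š/ blocks.
[+RTR] positions on the surface: 1 4 5 6 7 8 10.

7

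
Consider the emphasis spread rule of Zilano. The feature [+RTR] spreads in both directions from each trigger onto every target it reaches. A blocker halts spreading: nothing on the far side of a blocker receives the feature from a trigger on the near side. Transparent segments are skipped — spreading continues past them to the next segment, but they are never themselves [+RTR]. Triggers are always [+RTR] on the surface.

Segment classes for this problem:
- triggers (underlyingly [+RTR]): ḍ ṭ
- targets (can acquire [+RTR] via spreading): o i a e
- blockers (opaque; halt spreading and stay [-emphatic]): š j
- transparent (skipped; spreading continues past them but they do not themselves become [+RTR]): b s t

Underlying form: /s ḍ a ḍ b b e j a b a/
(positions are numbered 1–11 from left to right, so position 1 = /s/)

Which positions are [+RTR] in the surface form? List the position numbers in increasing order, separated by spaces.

From /ḍ/ at 2 rightward: 3 /a/ → [+RTR]; 4 /ḍ/ is itself a trigger — this domain ends here.
From /ḍ/ at 2 leftward: 1 /s/ transparent; word edge.
From /ḍ/ at 4 rightward: 5 /b/ transparent; 6 /b/ transparent; 7 /e/ → [+RTR]; 8 /j/ blocks.
From /ḍ/ at 4 leftward: 3 /a/ → [+RTR]; 2 /ḍ/ is itself a trigger — this domain ends here.
Targets with no active source: positions 9 11 stay [-emphatic].

2 3 4 7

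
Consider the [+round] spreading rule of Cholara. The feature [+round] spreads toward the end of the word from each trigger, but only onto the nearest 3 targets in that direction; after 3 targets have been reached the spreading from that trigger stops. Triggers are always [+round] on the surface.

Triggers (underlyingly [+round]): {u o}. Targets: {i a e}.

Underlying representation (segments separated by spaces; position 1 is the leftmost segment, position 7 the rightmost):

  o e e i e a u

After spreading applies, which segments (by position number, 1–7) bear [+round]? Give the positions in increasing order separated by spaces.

1 2 3 4 7

From /o/ at 1 rightward: 2 /e/ → [+round]; 3 /e/ → [+round]; 4 /i/ → [+round]; bound reached.
From /u/ at 7 rightward: word edge.
Targets with no active source: positions 5 6 stay [-round].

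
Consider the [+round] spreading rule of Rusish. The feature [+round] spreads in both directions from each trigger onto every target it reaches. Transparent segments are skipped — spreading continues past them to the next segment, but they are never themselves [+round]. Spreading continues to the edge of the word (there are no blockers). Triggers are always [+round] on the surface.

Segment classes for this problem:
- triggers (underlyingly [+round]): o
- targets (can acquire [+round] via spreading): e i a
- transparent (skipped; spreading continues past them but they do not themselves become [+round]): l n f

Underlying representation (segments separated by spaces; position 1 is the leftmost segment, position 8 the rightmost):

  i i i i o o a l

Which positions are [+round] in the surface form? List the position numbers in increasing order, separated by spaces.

1 2 3 4 5 6 7

From /o/ at 5 rightward: 6 /o/ is itself a trigger — this domain ends here.
From /o/ at 5 leftward: 4 /i/ → [+round]; 3 /i/ → [+round]; 2 /i/ → [+round]; 1 /i/ → [+round]; word edge.
From /o/ at 6 rightward: 7 /a/ → [+round]; 8 /l/ transparent; word edge.
From /o/ at 6 leftward: 5 /o/ is itself a trigger — this domain ends here.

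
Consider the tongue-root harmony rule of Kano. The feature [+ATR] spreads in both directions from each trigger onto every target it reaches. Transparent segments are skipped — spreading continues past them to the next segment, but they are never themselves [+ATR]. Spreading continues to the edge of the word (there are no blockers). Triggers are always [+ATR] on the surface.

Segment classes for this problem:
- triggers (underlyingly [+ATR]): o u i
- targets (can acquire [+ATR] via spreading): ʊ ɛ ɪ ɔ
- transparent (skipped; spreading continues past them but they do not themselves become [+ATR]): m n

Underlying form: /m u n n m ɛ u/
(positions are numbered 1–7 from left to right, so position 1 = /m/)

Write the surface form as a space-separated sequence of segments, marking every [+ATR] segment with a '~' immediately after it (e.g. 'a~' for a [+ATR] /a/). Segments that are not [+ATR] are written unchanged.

From /u/ at 2 rightward: 3 /n/ transparent; 4 /n/ transparent; 5 /m/ transparent; 6 /ɛ/ → [+ATR]; 7 /u/ is itself a trigger — this domain ends here.
From /u/ at 2 leftward: 1 /m/ transparent; word edge.
From /u/ at 7 rightward: word edge.
From /u/ at 7 leftward: 6 /ɛ/ → [+ATR]; 5 /m/ transparent; 4 /n/ transparent; 3 /n/ transparent; 2 /u/ is itself a trigger — this domain ends here.
[+ATR] positions on the surface: 2 6 7.

m u~ n n m ɛ~ u~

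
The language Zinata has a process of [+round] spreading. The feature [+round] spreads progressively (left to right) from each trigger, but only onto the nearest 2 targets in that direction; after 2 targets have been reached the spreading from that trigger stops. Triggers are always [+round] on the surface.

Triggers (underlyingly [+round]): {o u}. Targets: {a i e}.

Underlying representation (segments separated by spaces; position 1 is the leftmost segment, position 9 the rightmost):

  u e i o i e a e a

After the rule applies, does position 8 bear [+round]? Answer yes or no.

no

From /u/ at 1 rightward: 2 /e/ → [+round]; 3 /i/ → [+round]; bound reached.
From /o/ at 4 rightward: 5 /i/ → [+round]; 6 /e/ → [+round]; bound reached.
Targets with no active source: positions 7 8 9 stay [-round].
[+round] positions on the surface: 1 2 3 4 5 6.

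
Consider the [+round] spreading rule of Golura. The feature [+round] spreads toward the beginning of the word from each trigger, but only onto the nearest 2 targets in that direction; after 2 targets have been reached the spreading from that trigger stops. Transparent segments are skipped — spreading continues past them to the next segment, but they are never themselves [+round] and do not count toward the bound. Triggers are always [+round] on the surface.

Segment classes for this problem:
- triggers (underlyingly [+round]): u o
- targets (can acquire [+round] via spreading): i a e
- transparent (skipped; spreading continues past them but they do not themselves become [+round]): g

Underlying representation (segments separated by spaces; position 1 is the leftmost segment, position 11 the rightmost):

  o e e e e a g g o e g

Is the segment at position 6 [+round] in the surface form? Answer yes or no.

yes

From /o/ at 1 leftward: word edge.
From /o/ at 9 leftward: 8 /g/ transparent; 7 /g/ transparent; 6 /a/ → [+round]; 5 /e/ → [+round]; bound reached.
Targets with no active source: positions 2 3 4 10 stay [-round].
[+round] positions on the surface: 1 5 6 9.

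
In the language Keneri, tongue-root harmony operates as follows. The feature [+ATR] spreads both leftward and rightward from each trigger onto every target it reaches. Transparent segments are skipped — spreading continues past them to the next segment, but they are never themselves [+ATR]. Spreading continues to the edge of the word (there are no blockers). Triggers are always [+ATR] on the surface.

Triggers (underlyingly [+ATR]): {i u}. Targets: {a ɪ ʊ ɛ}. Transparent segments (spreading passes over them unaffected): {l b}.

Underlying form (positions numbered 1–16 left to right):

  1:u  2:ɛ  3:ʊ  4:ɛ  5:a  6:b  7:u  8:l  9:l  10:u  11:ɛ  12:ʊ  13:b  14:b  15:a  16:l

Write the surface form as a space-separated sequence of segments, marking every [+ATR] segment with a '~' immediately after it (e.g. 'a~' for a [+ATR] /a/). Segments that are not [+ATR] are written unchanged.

From /u/ at 1 rightward: 2 /ɛ/ → [+ATR]; 3 /ʊ/ → [+ATR]; 4 /ɛ/ → [+ATR]; 5 /a/ → [+ATR]; 6 /b/ transparent; 7 /u/ is itself a trigger — this domain ends here.
From /u/ at 1 leftward: word edge.
From /u/ at 7 rightward: 8 /l/ transparent; 9 /l/ transparent; 10 /u/ is itself a trigger — this domain ends here.
From /u/ at 7 leftward: 6 /b/ transparent; 5 /a/ → [+ATR]; 4 /ɛ/ → [+ATR]; 3 /ʊ/ → [+ATR]; 2 /ɛ/ → [+ATR]; 1 /u/ is itself a trigger — this domain ends here.
From /u/ at 10 rightward: 11 /ɛ/ → [+ATR]; 12 /ʊ/ → [+ATR]; 13 /b/ transparent; 14 /b/ transparent; 15 /a/ → [+ATR]; 16 /l/ transparent; word edge.
From /u/ at 10 leftward: 9 /l/ transparent; 8 /l/ transparent; 7 /u/ is itself a trigger — this domain ends here.
[+ATR] positions on the surface: 1 2 3 4 5 7 10 11 12 15.

u~ ɛ~ ʊ~ ɛ~ a~ b u~ l l u~ ɛ~ ʊ~ b b a~ l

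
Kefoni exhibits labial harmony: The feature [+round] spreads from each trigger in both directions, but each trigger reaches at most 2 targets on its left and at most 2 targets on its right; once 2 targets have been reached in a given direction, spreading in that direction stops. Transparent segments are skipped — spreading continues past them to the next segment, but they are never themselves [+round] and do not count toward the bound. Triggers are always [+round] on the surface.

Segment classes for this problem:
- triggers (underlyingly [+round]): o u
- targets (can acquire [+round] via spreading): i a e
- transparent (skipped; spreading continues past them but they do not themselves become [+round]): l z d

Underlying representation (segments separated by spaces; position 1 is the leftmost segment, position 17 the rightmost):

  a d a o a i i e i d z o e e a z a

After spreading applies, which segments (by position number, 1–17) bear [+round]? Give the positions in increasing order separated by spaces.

1 3 4 5 6 8 9 12 13 14

From /o/ at 4 rightward: 5 /a/ → [+round]; 6 /i/ → [+round]; bound reached.
From /o/ at 4 leftward: 3 /a/ → [+round]; 2 /d/ transparent; 1 /a/ → [+round]; bound reached.
From /o/ at 12 rightward: 13 /e/ → [+round]; 14 /e/ → [+round]; bound reached.
From /o/ at 12 leftward: 11 /z/ transparent; 10 /d/ transparent; 9 /i/ → [+round]; 8 /e/ → [+round]; bound reached.
Targets with no active source: positions 7 15 17 stay [-round].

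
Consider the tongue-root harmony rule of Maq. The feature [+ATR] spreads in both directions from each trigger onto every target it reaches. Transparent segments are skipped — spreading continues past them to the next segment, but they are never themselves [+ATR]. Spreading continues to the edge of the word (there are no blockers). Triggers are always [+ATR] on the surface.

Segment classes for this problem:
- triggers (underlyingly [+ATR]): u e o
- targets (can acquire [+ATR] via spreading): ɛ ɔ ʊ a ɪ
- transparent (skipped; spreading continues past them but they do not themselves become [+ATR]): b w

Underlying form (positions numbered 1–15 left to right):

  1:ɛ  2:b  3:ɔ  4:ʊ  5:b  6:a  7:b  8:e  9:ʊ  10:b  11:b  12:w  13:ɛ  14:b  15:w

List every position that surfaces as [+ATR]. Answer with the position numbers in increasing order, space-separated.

1 3 4 6 8 9 13

From /e/ at 8 rightward: 9 /ʊ/ → [+ATR]; 10 /b/ transparent; 11 /b/ transparent; 12 /w/ transparent; 13 /ɛ/ → [+ATR]; 14 /b/ transparent; 15 /w/ transparent; word edge.
From /e/ at 8 leftward: 7 /b/ transparent; 6 /a/ → [+ATR]; 5 /b/ transparent; 4 /ʊ/ → [+ATR]; 3 /ɔ/ → [+ATR]; 2 /b/ transparent; 1 /ɛ/ → [+ATR]; word edge.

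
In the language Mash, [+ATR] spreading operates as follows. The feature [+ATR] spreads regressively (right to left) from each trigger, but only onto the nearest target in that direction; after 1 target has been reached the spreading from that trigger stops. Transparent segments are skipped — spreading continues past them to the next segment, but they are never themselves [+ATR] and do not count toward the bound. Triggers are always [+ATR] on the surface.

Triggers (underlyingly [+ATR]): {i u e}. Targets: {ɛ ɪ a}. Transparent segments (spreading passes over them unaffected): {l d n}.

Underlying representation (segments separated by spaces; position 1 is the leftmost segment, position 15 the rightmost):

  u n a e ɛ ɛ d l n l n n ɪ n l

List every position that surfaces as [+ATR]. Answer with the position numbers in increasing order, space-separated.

From /u/ at 1 leftward: word edge.
From /e/ at 4 leftward: 3 /a/ → [+ATR]; bound reached.
Targets with no active source: positions 5 6 13 stay [-ATR].

1 3 4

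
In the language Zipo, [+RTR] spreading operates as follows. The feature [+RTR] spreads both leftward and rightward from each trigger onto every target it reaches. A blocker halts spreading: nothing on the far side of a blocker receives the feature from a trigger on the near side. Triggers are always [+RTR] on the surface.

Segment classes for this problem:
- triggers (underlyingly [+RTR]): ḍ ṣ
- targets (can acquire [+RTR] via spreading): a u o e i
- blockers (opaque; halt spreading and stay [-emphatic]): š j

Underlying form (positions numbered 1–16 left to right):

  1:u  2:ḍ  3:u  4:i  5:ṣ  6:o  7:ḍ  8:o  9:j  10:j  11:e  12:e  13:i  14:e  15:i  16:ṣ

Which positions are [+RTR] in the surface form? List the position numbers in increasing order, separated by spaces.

From /ḍ/ at 2 rightward: 3 /u/ → [+RTR]; 4 /i/ → [+RTR]; 5 /ṣ/ is itself a trigger — this domain ends here.
From /ḍ/ at 2 leftward: 1 /u/ → [+RTR]; word edge.
From /ṣ/ at 5 rightward: 6 /o/ → [+RTR]; 7 /ḍ/ is itself a trigger — this domain ends here.
From /ṣ/ at 5 leftward: 4 /i/ → [+RTR]; 3 /u/ → [+RTR]; 2 /ḍ/ is itself a trigger — this domain ends here.
From /ḍ/ at 7 rightward: 8 /o/ → [+RTR]; 9 /j/ blocks.
From /ḍ/ at 7 leftward: 6 /o/ → [+RTR]; 5 /ṣ/ is itself a trigger — this domain ends here.
From /ṣ/ at 16 rightward: word edge.
From /ṣ/ at 16 leftward: 15 /i/ → [+RTR]; 14 /e/ → [+RTR]; 13 /i/ → [+RTR]; 12 /e/ → [+RTR]; 11 /e/ → [+RTR]; 10 /j/ blocks.

1 2 3 4 5 6 7 8 11 12 13 14 15 16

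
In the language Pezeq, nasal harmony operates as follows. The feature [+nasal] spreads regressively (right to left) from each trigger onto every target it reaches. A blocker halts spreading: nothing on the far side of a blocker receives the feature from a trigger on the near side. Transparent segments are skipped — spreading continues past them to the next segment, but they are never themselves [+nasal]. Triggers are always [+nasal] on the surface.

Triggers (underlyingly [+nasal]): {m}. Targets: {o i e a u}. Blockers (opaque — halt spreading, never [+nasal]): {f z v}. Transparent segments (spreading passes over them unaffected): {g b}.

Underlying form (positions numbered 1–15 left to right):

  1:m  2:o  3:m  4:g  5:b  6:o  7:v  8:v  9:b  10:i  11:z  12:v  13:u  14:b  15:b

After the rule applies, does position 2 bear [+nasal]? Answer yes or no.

From /m/ at 1 leftward: word edge.
From /m/ at 3 leftward: 2 /o/ → [+nasal]; 1 /m/ is itself a trigger — this domain ends here.
Targets with no active source: positions 6 10 13 stay [-nasal].
[+nasal] positions on the surface: 1 2 3.

yes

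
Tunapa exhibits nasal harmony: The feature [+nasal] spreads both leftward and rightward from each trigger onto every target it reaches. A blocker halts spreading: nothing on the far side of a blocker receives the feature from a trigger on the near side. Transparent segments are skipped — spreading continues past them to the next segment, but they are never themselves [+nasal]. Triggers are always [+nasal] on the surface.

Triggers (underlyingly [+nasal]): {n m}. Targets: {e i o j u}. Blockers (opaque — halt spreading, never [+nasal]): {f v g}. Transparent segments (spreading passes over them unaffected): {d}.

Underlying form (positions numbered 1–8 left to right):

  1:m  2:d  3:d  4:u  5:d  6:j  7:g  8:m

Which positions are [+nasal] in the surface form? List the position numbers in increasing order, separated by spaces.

1 4 6 8

From /m/ at 1 rightward: 2 /d/ transparent; 3 /d/ transparent; 4 /u/ → [+nasal]; 5 /d/ transparent; 6 /j/ → [+nasal]; 7 /g/ blocks.
From /m/ at 1 leftward: word edge.
From /m/ at 8 rightward: word edge.
From /m/ at 8 leftward: 7 /g/ blocks.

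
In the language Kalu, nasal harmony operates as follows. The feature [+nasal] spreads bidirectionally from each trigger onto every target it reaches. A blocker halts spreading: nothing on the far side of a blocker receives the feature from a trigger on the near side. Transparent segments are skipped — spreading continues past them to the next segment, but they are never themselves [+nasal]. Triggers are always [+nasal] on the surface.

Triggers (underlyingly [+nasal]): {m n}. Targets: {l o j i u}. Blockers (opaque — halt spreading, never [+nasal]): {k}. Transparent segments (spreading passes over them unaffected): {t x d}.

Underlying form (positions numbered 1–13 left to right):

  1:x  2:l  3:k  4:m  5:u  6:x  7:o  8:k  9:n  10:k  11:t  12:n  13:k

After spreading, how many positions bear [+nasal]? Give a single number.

5

From /m/ at 4 rightward: 5 /u/ → [+nasal]; 6 /x/ transparent; 7 /o/ → [+nasal]; 8 /k/ blocks.
From /m/ at 4 leftward: 3 /k/ blocks.
From /n/ at 9 rightward: 10 /k/ blocks.
From /n/ at 9 leftward: 8 /k/ blocks.
From /n/ at 12 rightward: 13 /k/ blocks.
From /n/ at 12 leftward: 11 /t/ transparent; 10 /k/ blocks.
Target with no active source: position 2 stays [-nasal].
[+nasal] positions on the surface: 4 5 7 9 12.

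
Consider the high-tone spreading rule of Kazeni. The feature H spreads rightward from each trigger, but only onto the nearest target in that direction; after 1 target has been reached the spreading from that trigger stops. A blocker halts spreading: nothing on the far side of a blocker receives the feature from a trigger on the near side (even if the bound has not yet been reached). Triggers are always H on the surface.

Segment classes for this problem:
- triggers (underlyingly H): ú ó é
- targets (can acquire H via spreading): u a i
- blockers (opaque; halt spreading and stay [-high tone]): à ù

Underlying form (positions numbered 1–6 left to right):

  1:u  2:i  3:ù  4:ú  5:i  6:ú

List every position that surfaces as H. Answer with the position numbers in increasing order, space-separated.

4 5 6

From /ú/ at 4 rightward: 5 /i/ → H; bound reached.
From /ú/ at 6 rightward: word edge.
Targets with no active source: positions 1 2 stay [-high tone].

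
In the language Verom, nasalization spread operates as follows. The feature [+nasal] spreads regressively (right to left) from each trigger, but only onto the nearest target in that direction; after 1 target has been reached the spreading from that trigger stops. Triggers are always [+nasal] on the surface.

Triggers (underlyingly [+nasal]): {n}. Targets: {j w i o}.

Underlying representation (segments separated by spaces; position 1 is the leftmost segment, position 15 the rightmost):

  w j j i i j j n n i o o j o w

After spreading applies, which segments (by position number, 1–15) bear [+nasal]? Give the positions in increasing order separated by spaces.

From /n/ at 8 leftward: 7 /j/ → [+nasal]; bound reached.
From /n/ at 9 leftward: 8 /n/ is itself a trigger — this domain ends here.
Targets with no active source: positions 1 2 3 4 5 6 10 11 12 13 14 15 stay [-nasal].

7 8 9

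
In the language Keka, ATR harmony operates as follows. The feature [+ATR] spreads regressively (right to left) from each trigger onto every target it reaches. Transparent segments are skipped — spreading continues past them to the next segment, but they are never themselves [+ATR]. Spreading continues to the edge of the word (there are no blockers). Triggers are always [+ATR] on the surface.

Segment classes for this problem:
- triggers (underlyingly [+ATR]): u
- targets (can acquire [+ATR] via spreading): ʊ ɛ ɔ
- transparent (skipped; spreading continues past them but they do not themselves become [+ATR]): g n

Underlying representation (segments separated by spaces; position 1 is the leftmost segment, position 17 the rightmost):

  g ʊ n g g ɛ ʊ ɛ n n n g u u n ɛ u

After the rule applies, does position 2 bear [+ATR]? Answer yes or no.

yes

From /u/ at 13 leftward: 12 /g/ transparent; 11 /n/ transparent; 10 /n/ transparent; 9 /n/ transparent; 8 /ɛ/ → [+ATR]; 7 /ʊ/ → [+ATR]; 6 /ɛ/ → [+ATR]; 5 /g/ transparent; 4 /g/ transparent; 3 /n/ transparent; 2 /ʊ/ → [+ATR]; 1 /g/ transparent; word edge.
From /u/ at 14 leftward: 13 /u/ is itself a trigger — this domain ends here.
From /u/ at 17 leftward: 16 /ɛ/ → [+ATR]; 15 /n/ transparent; 14 /u/ is itself a trigger — this domain ends here.
[+ATR] positions on the surface: 2 6 7 8 13 14 16 17.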